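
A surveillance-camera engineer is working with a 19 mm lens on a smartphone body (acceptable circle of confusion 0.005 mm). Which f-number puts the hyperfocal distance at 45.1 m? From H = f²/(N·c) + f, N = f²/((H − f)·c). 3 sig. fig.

Rearrange H = f²/(N·c) + f for N: N = f² / ((H − f)·c).
N = 19² / ((45100 − 19) × 0.005) = 361 / 225.4 ≈ 1.60.

f/1.60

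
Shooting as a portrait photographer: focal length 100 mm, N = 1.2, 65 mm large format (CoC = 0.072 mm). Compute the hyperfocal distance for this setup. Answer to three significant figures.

116 m

Hyperfocal distance H = f²/(N·c) + f = 100²/(1.2 × 0.072) + 100 = 10000/0.0864 + 100 ≈ 115840.7 mm ≈ 116 m.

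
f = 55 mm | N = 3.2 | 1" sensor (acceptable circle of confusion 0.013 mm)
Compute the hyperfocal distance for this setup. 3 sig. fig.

72.8 m

Hyperfocal distance H = f²/(N·c) + f = 55²/(3.2 × 0.013) + 55 = 3025/0.0416 + 55 ≈ 72771.3 mm ≈ 72.8 m.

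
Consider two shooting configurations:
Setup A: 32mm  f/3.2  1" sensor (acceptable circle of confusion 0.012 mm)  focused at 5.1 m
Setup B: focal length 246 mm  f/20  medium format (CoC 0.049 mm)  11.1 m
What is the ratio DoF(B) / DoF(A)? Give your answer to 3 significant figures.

2.00

Setup A: H = 32²/(3.2×0.012) + 32 ≈ 26698.7 mm; DoF = Df − Dn = 6296.7 − 4285.5 ≈ 2011.2 mm.
Setup B: H = 246²/(20×0.049) + 246 ≈ 61997.0 mm; DoF = Df − Dn = 13467.1 − 9440.6 ≈ 4026.5 mm.
Ratio = 4026.5 / 2011.2 ≈ 2.00.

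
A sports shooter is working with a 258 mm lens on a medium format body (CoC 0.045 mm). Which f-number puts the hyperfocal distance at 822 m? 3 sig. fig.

f/1.80

Rearrange H = f²/(N·c) + f for N: N = f² / ((H − f)·c).
N = 258² / ((822000 − 258) × 0.045) = 66564 / 36978 ≈ 1.80.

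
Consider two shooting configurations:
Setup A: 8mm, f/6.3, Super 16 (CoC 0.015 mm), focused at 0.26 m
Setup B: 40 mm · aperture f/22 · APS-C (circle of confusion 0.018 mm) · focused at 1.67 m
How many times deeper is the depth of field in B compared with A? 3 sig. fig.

Setup A: H = 8²/(6.3×0.015) + 8 ≈ 685.2 mm; DoF = Df − Dn = 414.07 − 189.49 ≈ 224.58 mm.
Setup B: H = 40²/(22×0.018) + 40 ≈ 4080.4 mm; DoF = Df − Dn = 2799.3 − 1189.9 ≈ 1609.4 mm.
Ratio = 1609.4 / 224.58 ≈ 7.17.

7.17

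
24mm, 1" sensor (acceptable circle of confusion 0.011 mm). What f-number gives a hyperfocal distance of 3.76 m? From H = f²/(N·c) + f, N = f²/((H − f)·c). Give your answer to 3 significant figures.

Rearrange H = f²/(N·c) + f for N: N = f² / ((H − f)·c).
N = 24² / ((3760 − 24) × 0.011) = 576 / 41.10 ≈ 14.

f/14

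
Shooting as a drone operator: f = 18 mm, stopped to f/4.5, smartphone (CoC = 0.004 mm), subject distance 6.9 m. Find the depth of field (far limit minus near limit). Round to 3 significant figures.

Hyperfocal distance H = f²/(N·c) + f = 18²/(4.5 × 0.004) + 18 = 324/0.018 + 18 ≈ 18018.0 mm ≈ 18.02 m.
Near limit Dn = s·(H − f)/(H + s − 2f) = 6900 × (18018.0 − 18) / (18018.0 + 6900 − 2 × 18) = 6900 × 18000.0 / 24882.0 ≈ 4991.6 mm.
Far limit Df = s·(H − f)/(H − s) = 6900 × (18018.0 − 18) / (18018.0 − 6900) = 6900 × 18000.0 / 11118.0 ≈ 11171.1 mm.
Depth of field = Df − Dn = 11171.1 − 4991.6 ≈ 6179.5 mm ≈ 6.18 m.

6.18 m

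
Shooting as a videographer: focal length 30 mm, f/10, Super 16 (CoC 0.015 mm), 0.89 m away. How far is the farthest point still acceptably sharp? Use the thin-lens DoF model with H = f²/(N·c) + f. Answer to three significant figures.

1.04 m

Hyperfocal distance H = f²/(N·c) + f = 30²/(10 × 0.015) + 30 = 900/0.15 + 30 ≈ 6030.0 mm ≈ 6.030 m.
Far limit Df = s·(H − f)/(H − s) = 890 × (6030.0 − 30) / (6030.0 − 890) = 890 × 6000.0 / 5140.0 ≈ 1038.9 mm ≈ 1.04 m.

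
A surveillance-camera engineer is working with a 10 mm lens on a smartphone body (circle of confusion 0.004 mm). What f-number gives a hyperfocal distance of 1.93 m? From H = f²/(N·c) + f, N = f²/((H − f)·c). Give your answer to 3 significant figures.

f/13

Rearrange H = f²/(N·c) + f for N: N = f² / ((H − f)·c).
N = 10² / ((1930 − 10) × 0.004) = 100 / 7.680 ≈ 13.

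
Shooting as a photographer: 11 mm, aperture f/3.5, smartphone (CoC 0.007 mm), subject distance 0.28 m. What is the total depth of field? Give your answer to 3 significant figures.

30.6 mm

Hyperfocal distance H = f²/(N·c) + f = 11²/(3.5 × 0.007) + 11 = 121/0.0245 + 11 ≈ 4949.8 mm ≈ 4.950 m.
Near limit Dn = s·(H − f)/(H + s − 2f) = 280 × (4949.8 − 11) / (4949.8 + 280 − 2 × 11) = 280 × 4938.8 / 5207.8 ≈ 265.537 mm.
Far limit Df = s·(H − f)/(H − s) = 280 × (4949.8 − 11) / (4949.8 − 280) = 280 × 4938.8 / 4669.8 ≈ 296.129 mm.
Depth of field = Df − Dn = 296.129 − 265.537 ≈ 30.592 mm.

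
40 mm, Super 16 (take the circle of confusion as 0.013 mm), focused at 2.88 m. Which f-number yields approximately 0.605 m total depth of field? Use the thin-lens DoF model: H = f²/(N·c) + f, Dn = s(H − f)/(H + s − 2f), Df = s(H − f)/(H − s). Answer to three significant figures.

Write h = H − f = f²/(N·c). The thin-lens limits are Dn = s·h/(h + (s−f)) and Df = s·h/(h − (s−f)), so DoF = Df − Dn = 2·s·(s−f)·h / (h² − (s−f)²).
That is a quadratic in h: DoF·h² − 2·s·(s−f)·h − DoF·(s−f)² = 0 ⇒ h = (s−f)·(s + √(s² + DoF²)) / DoF = 2840 × (2880 + √(2880² + 605²)) / 605 = 2840 × (2880 + 2942.86) / 605 ≈ 27334 mm.
Then N = f²/(c·h) = 40² / (0.013 × 27334) = 1600 / 355.34 ≈ 4.50.

f/4.50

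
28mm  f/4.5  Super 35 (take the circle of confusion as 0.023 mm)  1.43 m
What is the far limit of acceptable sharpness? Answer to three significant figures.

Hyperfocal distance H = f²/(N·c) + f = 28²/(4.5 × 0.023) + 28 = 784/0.1035 + 28 ≈ 7602.9 mm ≈ 7.603 m.
Far limit Df = s·(H − f)/(H − s) = 1430 × (7602.9 − 28) / (7602.9 − 1430) = 1430 × 7574.9 / 6172.9 ≈ 1754.8 mm ≈ 1.75 m.

1.75 m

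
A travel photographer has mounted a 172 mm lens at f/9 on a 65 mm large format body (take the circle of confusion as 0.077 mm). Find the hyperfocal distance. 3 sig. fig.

42.9 m

Hyperfocal distance H = f²/(N·c) + f = 172²/(9 × 0.077) + 172 = 29584/0.693 + 172 ≈ 42861.8 mm ≈ 42.9 m.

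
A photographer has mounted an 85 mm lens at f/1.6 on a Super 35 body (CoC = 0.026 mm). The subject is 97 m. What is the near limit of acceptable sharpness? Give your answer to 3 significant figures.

62.3 m

Hyperfocal distance H = f²/(N·c) + f = 85²/(1.6 × 0.026) + 85 = 7225/0.0416 + 85 ≈ 173762.9 mm ≈ 173.8 m.
Near limit Dn = s·(H − f)/(H + s − 2f) = 97000 × (173762.9 − 85) / (173762.9 + 97000 − 2 × 85) = 97000 × 173677.9 / 270592.9 ≈ 62259 mm ≈ 62.3 m.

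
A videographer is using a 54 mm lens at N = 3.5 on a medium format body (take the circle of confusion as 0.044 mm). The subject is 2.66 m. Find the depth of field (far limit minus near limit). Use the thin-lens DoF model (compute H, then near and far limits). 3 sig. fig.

0.746 m

Hyperfocal distance H = f²/(N·c) + f = 54²/(3.5 × 0.044) + 54 = 2916/0.154 + 54 ≈ 18989.1 mm ≈ 18.99 m.
Near limit Dn = s·(H − f)/(H + s − 2f) = 2660 × (18989.1 − 54) / (18989.1 + 2660 − 2 × 54) = 2660 × 18935.1 / 21541.1 ≈ 2338.20 mm.
Far limit Df = s·(H − f)/(H − s) = 2660 × (18989.1 − 54) / (18989.1 − 2660) = 2660 × 18935.1 / 16329.1 ≈ 3084.52 mm.
Depth of field = Df − Dn = 3084.52 − 2338.20 ≈ 746.32 mm ≈ 0.746 m.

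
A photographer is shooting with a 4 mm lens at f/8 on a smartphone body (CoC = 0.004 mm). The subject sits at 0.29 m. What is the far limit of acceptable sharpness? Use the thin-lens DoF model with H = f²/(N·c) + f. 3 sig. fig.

Hyperfocal distance H = f²/(N·c) + f = 4²/(8 × 0.004) + 4 = 16/0.032 + 4 ≈ 504.0 mm ≈ 0.504 m.
Far limit Df = s·(H − f)/(H − s) = 290 × (504.0 − 4) / (504.0 − 290) = 290 × 500.0 / 214.0 ≈ 677.57 mm ≈ 0.678 m.

0.678 m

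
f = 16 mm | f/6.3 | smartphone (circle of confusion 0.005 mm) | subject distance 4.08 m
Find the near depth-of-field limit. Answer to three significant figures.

Hyperfocal distance H = f²/(N·c) + f = 16²/(6.3 × 0.005) + 16 = 256/0.0315 + 16 ≈ 8143.0 mm ≈ 8.143 m.
Near limit Dn = s·(H − f)/(H + s − 2f) = 4080 × (8143.0 − 16) / (8143.0 + 4080 − 2 × 16) = 4080 × 8127.0 / 12191.0 ≈ 2719.9 mm ≈ 2.72 m.

2.72 m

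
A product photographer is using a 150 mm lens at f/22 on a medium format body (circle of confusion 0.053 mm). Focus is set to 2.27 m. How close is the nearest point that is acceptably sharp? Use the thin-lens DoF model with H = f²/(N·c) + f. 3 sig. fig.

Hyperfocal distance H = f²/(N·c) + f = 150²/(22 × 0.053) + 150 = 22500/1.166 + 150 ≈ 19446.7 mm ≈ 19.45 m.
Near limit Dn = s·(H − f)/(H + s − 2f) = 2270 × (19446.7 − 150) / (19446.7 + 2270 − 2 × 150) = 2270 × 19296.7 / 21416.7 ≈ 2045.3 mm ≈ 2.05 m.

2.05 m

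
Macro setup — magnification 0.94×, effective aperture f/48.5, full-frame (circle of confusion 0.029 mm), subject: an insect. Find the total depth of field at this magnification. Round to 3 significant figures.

3.18 mm

At magnification m, DoF ≈ 2·N_eff·c/m² = 2 × 48.5 × 0.029 / 0.94² = 2.813 / 0.8836 ≈ 3.18 mm.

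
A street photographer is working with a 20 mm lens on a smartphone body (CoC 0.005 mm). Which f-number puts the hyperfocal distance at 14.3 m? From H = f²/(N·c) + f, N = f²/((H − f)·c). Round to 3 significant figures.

Rearrange H = f²/(N·c) + f for N: N = f² / ((H − f)·c).
N = 20² / ((14300 − 20) × 0.005) = 400 / 71.40 ≈ 5.60.

f/5.60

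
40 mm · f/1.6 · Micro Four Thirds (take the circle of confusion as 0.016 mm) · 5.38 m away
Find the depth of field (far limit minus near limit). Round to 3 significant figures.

0.926 m

Hyperfocal distance H = f²/(N·c) + f = 40²/(1.6 × 0.016) + 40 = 1600/0.0256 + 40 ≈ 62540.0 mm ≈ 62.54 m.
Near limit Dn = s·(H − f)/(H + s − 2f) = 5380 × (62540.0 − 40) / (62540.0 + 5380 − 2 × 40) = 5380 × 62500.0 / 67840.0 ≈ 4956.52 mm.
Far limit Df = s·(H − f)/(H − s) = 5380 × (62540.0 − 40) / (62540.0 − 5380) = 5380 × 62500.0 / 57160.0 ≈ 5882.61 mm.
Depth of field = Df − Dn = 5882.61 − 4956.52 ≈ 926.09 mm ≈ 0.926 m.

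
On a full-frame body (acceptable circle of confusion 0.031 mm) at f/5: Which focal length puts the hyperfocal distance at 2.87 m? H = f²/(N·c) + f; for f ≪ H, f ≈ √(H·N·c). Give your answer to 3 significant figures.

From H = f²/(N·c) + f, with f ≪ H: f ≈ √(H·N·c) = √(2870 × 5 × 0.031) = √444.85 ≈ 21.09 mm.
Exact: f² + N·c·f − N·c·H = 0 ⇒ f = (−N·c + √((N·c)² + 4·N·c·H))/2 = (−0.155 + √1779.4)/2 ≈ 21.014 mm ≈ 21.0 mm.

21.0 mm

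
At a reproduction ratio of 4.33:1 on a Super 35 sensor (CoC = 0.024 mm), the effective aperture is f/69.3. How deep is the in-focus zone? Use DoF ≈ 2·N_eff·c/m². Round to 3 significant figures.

At magnification m, DoF ≈ 2·N_eff·c/m² = 2 × 69.3 × 0.024 / 4.33² = 3.326 / 18.75 ≈ 0.177 mm.

0.177 mm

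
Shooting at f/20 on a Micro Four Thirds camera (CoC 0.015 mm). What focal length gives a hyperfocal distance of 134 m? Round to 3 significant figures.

From H = f²/(N·c) + f, with f ≪ H: f ≈ √(H·N·c) = √(134000 × 20 × 0.015) = √40200 ≈ 200.5 mm.
Exact: f² + N·c·f − N·c·H = 0 ⇒ f = (−N·c + √((N·c)² + 4·N·c·H))/2 = (−0.3 + √160800)/2 ≈ 200.35 mm ≈ 200 mm.

200 mm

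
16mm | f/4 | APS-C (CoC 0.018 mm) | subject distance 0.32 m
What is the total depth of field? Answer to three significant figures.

Hyperfocal distance H = f²/(N·c) + f = 16²/(4 × 0.018) + 16 = 256/0.072 + 16 ≈ 3571.6 mm ≈ 3.572 m.
Near limit Dn = s·(H − f)/(H + s − 2f) = 320 × (3571.6 − 16) / (3571.6 + 320 − 2 × 16) = 320 × 3555.6 / 3859.6 ≈ 294.795 mm.
Far limit Df = s·(H − f)/(H − s) = 320 × (3571.6 − 16) / (3571.6 − 320) = 320 × 3555.6 / 3251.6 ≈ 349.918 mm.
Depth of field = Df − Dn = 349.918 − 294.795 ≈ 55.123 mm.

55.1 mm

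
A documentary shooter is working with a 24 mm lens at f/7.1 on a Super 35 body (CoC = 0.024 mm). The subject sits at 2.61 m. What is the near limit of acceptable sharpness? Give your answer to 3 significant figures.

Hyperfocal distance H = f²/(N·c) + f = 24²/(7.1 × 0.024) + 24 = 576/0.1704 + 24 ≈ 3404.3 mm ≈ 3.404 m.
Near limit Dn = s·(H − f)/(H + s − 2f) = 2610 × (3404.3 − 24) / (3404.3 + 2610 − 2 × 24) = 2610 × 3380.3 / 5966.3 ≈ 1478.7 mm ≈ 1.48 m.

1.48 m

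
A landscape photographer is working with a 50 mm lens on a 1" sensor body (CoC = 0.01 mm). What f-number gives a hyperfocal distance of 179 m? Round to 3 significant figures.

f/1.40

Rearrange H = f²/(N·c) + f for N: N = f² / ((H − f)·c).
N = 50² / ((179000 − 50) × 0.01) = 2500 / 1790 ≈ 1.40.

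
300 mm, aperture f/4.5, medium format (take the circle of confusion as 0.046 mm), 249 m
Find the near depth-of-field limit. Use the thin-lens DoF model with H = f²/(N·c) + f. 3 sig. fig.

Hyperfocal distance H = f²/(N·c) + f = 300²/(4.5 × 0.046) + 300 = 90000/0.207 + 300 ≈ 435082.6 mm ≈ 435.1 m.
Near limit Dn = s·(H − f)/(H + s − 2f) = 249000 × (435082.6 − 300) / (435082.6 + 249000 − 2 × 300) = 249000 × 434782.6 / 683482.6 ≈ 158396 mm ≈ 158 m.

158 m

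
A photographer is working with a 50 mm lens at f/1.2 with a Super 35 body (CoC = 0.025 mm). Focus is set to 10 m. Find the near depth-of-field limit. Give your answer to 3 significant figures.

8.93 m

Hyperfocal distance H = f²/(N·c) + f = 50²/(1.2 × 0.025) + 50 = 2500/0.03 + 50 ≈ 83383.3 mm ≈ 83.38 m.
Near limit Dn = s·(H − f)/(H + s − 2f) = 10000 × (83383.3 − 50) / (83383.3 + 10000 − 2 × 50) = 10000 × 83333.3 / 93283.3 ≈ 8933.4 mm ≈ 8.93 m.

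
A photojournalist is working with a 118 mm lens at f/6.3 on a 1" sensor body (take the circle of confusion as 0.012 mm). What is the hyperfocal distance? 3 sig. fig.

Hyperfocal distance H = f²/(N·c) + f = 118²/(6.3 × 0.012) + 118 = 13924/0.0756 + 118 ≈ 184297.9 mm ≈ 184 m.

184 m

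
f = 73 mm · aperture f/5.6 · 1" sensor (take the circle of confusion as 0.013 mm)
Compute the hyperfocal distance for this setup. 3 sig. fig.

Hyperfocal distance H = f²/(N·c) + f = 73²/(5.6 × 0.013) + 73 = 5329/0.0728 + 73 ≈ 73273.5 mm ≈ 73.3 m.

73.3 m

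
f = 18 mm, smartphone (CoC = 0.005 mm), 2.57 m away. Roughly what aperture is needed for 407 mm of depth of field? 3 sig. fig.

Write h = H − f = f²/(N·c). The thin-lens limits are Dn = s·h/(h + (s−f)) and Df = s·h/(h − (s−f)), so DoF = Df − Dn = 2·s·(s−f)·h / (h² − (s−f)²).
That is a quadratic in h: DoF·h² − 2·s·(s−f)·h − DoF·(s−f)² = 0 ⇒ h = (s−f)·(s + √(s² + DoF²)) / DoF = 2552 × (2570 + √(2570² + 407²)) / 407 = 2552 × (2570 + 2602.03) / 407 ≈ 32430 mm.
Then N = f²/(c·h) = 18² / (0.005 × 32430) = 324 / 162.15 ≈ 2.00.

f/2.00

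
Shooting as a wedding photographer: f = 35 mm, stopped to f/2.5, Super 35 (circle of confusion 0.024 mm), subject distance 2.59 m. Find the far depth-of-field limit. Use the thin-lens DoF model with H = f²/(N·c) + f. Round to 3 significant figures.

Hyperfocal distance H = f²/(N·c) + f = 35²/(2.5 × 0.024) + 35 = 1225/0.06 + 35 ≈ 20451.7 mm ≈ 20.45 m.
Far limit Df = s·(H − f)/(H − s) = 2590 × (20451.7 − 35) / (20451.7 − 2590) = 2590 × 20416.7 / 17861.7 ≈ 2960.5 mm ≈ 2.96 m.

2.96 m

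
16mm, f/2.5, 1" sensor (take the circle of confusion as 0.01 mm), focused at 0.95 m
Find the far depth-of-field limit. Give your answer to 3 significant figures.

Hyperfocal distance H = f²/(N·c) + f = 16²/(2.5 × 0.01) + 16 = 256/0.025 + 16 ≈ 10256.0 mm ≈ 10.26 m.
Far limit Df = s·(H − f)/(H − s) = 950 × (10256.0 − 16) / (10256.0 − 950) = 950 × 10240.0 / 9306.0 ≈ 1045.3 mm ≈ 1.05 m.

1.05 m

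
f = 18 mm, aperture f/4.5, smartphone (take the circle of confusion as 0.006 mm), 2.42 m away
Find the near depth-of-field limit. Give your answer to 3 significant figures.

2.02 m

Hyperfocal distance H = f²/(N·c) + f = 18²/(4.5 × 0.006) + 18 = 324/0.027 + 18 ≈ 12018.0 mm ≈ 12.02 m.
Near limit Dn = s·(H − f)/(H + s − 2f) = 2420 × (12018.0 − 18) / (12018.0 + 2420 − 2 × 18) = 2420 × 12000.0 / 14402.0 ≈ 2016.4 mm ≈ 2.02 m.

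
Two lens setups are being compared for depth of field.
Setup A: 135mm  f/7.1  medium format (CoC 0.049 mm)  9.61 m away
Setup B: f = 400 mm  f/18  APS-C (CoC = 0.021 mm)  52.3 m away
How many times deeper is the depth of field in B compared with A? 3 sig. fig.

Setup A: H = 135²/(7.1×0.049) + 135 ≈ 52520.7 mm; DoF = Df − Dn = 11732.0 − 8138.1 ≈ 3593.9 mm.
Setup B: H = 400²/(18×0.021) + 400 ≈ 423680.4 mm; DoF = Df − Dn = 59609 − 46588 ≈ 13021 mm.
Ratio = 13021 / 3593.9 ≈ 3.62.

3.62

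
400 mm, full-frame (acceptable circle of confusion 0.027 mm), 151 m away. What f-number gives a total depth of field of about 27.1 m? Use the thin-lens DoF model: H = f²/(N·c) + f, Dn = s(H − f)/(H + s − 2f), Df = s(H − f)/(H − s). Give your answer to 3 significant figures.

f/3.50

Write h = H − f = f²/(N·c). The thin-lens limits are Dn = s·h/(h + (s−f)) and Df = s·h/(h − (s−f)), so DoF = Df − Dn = 2·s·(s−f)·h / (h² − (s−f)²).
That is a quadratic in h: DoF·h² − 2·s·(s−f)·h − DoF·(s−f)² = 0 ⇒ h = (s−f)·(s + √(s² + DoF²)) / DoF = 150600 × (151000 + √(151000² + 27100²)) / 27100 = 150600 × (151000 + 153413) / 27100 ≈ 1691680 mm.
Then N = f²/(c·h) = 400² / (0.027 × 1691680) = 160000 / 45675 ≈ 3.50.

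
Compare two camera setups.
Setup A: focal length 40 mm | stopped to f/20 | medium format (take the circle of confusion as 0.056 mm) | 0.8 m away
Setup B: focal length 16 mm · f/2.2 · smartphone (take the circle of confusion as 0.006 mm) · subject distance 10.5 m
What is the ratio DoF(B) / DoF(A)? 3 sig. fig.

Setup A: H = 40²/(20×0.056) + 40 ≈ 1468.6 mm; DoF = Df − Dn = 1709.4 − 522.2 ≈ 1187.2 mm.
Setup B: H = 16²/(2.2×0.006) + 16 ≈ 19409.9 mm; DoF = Df − Dn = 22855 − 6816 ≈ 16039 mm.
Ratio = 16039 / 1187.2 ≈ 13.5.

13.5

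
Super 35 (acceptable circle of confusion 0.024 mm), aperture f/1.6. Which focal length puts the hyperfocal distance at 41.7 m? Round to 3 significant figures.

40.0 mm

From H = f²/(N·c) + f, with f ≪ H: f ≈ √(H·N·c) = √(41700 × 1.6 × 0.024) = √1601.3 ≈ 40.02 mm.
The +f correction barely moves this — solving exactly, f² + N·c·f − N·c·H = 0 ⇒ f = (−N·c + √((N·c)² + 4·N·c·H))/2 = (−0.0384 + √6405.1)/2 ≈ 39.997 mm, so f ≈ 40.0 mm.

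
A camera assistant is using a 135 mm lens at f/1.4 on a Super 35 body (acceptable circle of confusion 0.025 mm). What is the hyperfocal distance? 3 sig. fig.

521 m

Hyperfocal distance H = f²/(N·c) + f = 135²/(1.4 × 0.025) + 135 = 18225/0.035 + 135 ≈ 520849.3 mm ≈ 521 m.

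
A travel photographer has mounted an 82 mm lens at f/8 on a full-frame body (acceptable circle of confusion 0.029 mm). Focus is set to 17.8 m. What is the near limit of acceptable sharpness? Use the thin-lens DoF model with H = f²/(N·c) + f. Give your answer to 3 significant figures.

11.0 m

Hyperfocal distance H = f²/(N·c) + f = 82²/(8 × 0.029) + 82 = 6724/0.232 + 82 ≈ 29064.8 mm ≈ 29.06 m.
Near limit Dn = s·(H − f)/(H + s − 2f) = 17800 × (29064.8 − 82) / (29064.8 + 17800 − 2 × 82) = 17800 × 28982.8 / 46700.8 ≈ 11047 mm ≈ 11.0 m.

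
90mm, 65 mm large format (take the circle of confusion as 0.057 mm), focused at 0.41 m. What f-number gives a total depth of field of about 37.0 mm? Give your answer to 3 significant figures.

f/20

Write h = H − f = f²/(N·c). The thin-lens limits are Dn = s·h/(h + (s−f)) and Df = s·h/(h − (s−f)), so DoF = Df − Dn = 2·s·(s−f)·h / (h² − (s−f)²).
That is a quadratic in h: DoF·h² − 2·s·(s−f)·h − DoF·(s−f)² = 0 ⇒ h = (s−f)·(s + √(s² + DoF²)) / DoF = 320 × (410 + √(410² + 37²)) / 37 = 320 × (410 + 411.666) / 37 ≈ 7106.3 mm.
Then N = f²/(c·h) = 90² / (0.057 × 7106.3) = 8100 / 405.06 ≈ 20.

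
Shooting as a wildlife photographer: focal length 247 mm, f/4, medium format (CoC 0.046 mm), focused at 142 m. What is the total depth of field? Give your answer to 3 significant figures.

Hyperfocal distance H = f²/(N·c) + f = 247²/(4 × 0.046) + 247 = 61009/0.184 + 247 ≈ 331817.7 mm ≈ 331.8 m.
Near limit Dn = s·(H − f)/(H + s − 2f) = 142000 × (331817.7 − 247) / (331817.7 + 142000 − 2 × 247) = 142000 × 331570.7 / 473323.7 ≈ 99473 mm.
Far limit Df = s·(H − f)/(H − s) = 142000 × (331817.7 − 247) / (331817.7 − 142000) = 142000 × 331570.7 / 189817.7 ≈ 248043 mm.
Depth of field = Df − Dn = 248043 − 99473 ≈ 148570 mm ≈ 149 m.

149 m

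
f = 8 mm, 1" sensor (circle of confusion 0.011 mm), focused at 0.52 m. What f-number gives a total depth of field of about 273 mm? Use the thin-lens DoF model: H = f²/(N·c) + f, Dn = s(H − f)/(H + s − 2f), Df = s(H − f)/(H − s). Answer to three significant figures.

Write h = H − f = f²/(N·c). The thin-lens limits are Dn = s·h/(h + (s−f)) and Df = s·h/(h − (s−f)), so DoF = Df − Dn = 2·s·(s−f)·h / (h² − (s−f)²).
That is a quadratic in h: DoF·h² − 2·s·(s−f)·h − DoF·(s−f)² = 0 ⇒ h = (s−f)·(s + √(s² + DoF²)) / DoF = 512 × (520 + √(520² + 273²)) / 273 = 512 × (520 + 587.307) / 273 ≈ 2076.7 mm.
Then N = f²/(c·h) = 8² / (0.011 × 2076.7) = 64 / 22.844 ≈ 2.80.

f/2.80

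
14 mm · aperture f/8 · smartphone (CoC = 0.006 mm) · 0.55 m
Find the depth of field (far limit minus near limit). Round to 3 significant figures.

Hyperfocal distance H = f²/(N·c) + f = 14²/(8 × 0.006) + 14 = 196/0.048 + 14 ≈ 4097.3 mm ≈ 4.097 m.
Near limit Dn = s·(H − f)/(H + s − 2f) = 550 × (4097.3 − 14) / (4097.3 + 550 − 2 × 14) = 550 × 4083.3 / 4619.3 ≈ 486.18 mm.
Far limit Df = s·(H − f)/(H − s) = 550 × (4097.3 − 14) / (4097.3 − 550) = 550 × 4083.3 / 3547.3 ≈ 633.10 mm.
Depth of field = Df − Dn = 633.10 − 486.18 ≈ 146.92 mm.

147 mm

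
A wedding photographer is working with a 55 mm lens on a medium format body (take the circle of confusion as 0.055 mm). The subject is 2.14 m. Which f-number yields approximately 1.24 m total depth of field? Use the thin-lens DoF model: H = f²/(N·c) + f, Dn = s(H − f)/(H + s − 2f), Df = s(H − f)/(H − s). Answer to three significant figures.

f/7.09

Write h = H − f = f²/(N·c). The thin-lens limits are Dn = s·h/(h + (s−f)) and Df = s·h/(h − (s−f)), so DoF = Df − Dn = 2·s·(s−f)·h / (h² − (s−f)²).
That is a quadratic in h: DoF·h² − 2·s·(s−f)·h − DoF·(s−f)² = 0 ⇒ h = (s−f)·(s + √(s² + DoF²)) / DoF = 2085 × (2140 + √(2140² + 1240²)) / 1240 = 2085 × (2140 + 2473.30) / 1240 ≈ 7757.0 mm.
Then N = f²/(c·h) = 55² / (0.055 × 7757.0) = 3025 / 426.64 ≈ 7.09.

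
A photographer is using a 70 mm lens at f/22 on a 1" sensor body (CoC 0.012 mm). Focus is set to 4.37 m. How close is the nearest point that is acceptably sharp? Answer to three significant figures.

Hyperfocal distance H = f²/(N·c) + f = 70²/(22 × 0.012) + 70 = 4900/0.264 + 70 ≈ 18630.6 mm ≈ 18.63 m.
Near limit Dn = s·(H − f)/(H + s − 2f) = 4370 × (18630.6 − 70) / (18630.6 + 4370 − 2 × 70) = 4370 × 18560.6 / 22860.6 ≈ 3548.0 mm ≈ 3.55 m.

3.55 m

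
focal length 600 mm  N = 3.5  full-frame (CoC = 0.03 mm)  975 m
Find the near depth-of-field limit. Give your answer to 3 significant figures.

Hyperfocal distance H = f²/(N·c) + f = 600²/(3.5 × 0.03) + 600 = 360000/0.105 + 600 ≈ 3429171.4 mm ≈ 3429 m.
Near limit Dn = s·(H − f)/(H + s − 2f) = 975000 × (3429171.4 − 600) / (3429171.4 + 975000 − 2 × 600) = 975000 × 3428571.4 / 4402971.4 ≈ 759228 mm ≈ 759 m.

759 m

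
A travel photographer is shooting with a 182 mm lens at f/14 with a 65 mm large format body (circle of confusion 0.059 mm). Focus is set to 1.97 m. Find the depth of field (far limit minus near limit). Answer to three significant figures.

176 mm

Hyperfocal distance H = f²/(N·c) + f = 182²/(14 × 0.059) + 182 = 33124/0.826 + 182 ≈ 40283.7 mm ≈ 40.28 m.
Near limit Dn = s·(H − f)/(H + s − 2f) = 1970 × (40283.7 − 182) / (40283.7 + 1970 − 2 × 182) = 1970 × 40101.7 / 41889.7 ≈ 1885.91 mm.
Far limit Df = s·(H − f)/(H − s) = 1970 × (40283.7 − 182) / (40283.7 − 1970) = 1970 × 40101.7 / 38313.7 ≈ 2061.93 mm.
Depth of field = Df − Dn = 2061.93 − 1885.91 ≈ 176.02 mm.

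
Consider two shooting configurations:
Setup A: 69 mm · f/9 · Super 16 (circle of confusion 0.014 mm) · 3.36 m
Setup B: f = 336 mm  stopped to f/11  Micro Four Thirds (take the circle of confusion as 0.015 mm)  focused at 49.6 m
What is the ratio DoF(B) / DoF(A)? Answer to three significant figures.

12.2

Setup A: H = 69²/(9×0.014) + 69 ≈ 37854.7 mm; DoF = Df − Dn = 3680.56 − 3090.80 ≈ 589.76 mm.
Setup B: H = 336²/(11×0.015) + 336 ≈ 684554.2 mm; DoF = Df − Dn = 53448.3 − 46268.6 ≈ 7179.7 mm.
Ratio = 7179.7 / 589.76 ≈ 12.2.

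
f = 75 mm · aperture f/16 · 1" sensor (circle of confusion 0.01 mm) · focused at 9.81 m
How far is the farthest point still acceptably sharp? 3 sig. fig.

13.6 m

Hyperfocal distance H = f²/(N·c) + f = 75²/(16 × 0.01) + 75 = 5625/0.16 + 75 ≈ 35231.2 mm ≈ 35.23 m.
Far limit Df = s·(H − f)/(H − s) = 9810 × (35231.2 − 75) / (35231.2 − 9810) = 9810 × 35156.2 / 25421.2 ≈ 13567 mm ≈ 13.6 m.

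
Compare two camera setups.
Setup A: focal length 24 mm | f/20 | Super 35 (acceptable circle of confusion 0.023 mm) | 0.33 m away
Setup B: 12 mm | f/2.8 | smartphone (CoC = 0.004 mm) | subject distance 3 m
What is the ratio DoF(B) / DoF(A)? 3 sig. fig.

8.59

Setup A: H = 24²/(20×0.023) + 24 ≈ 1276.2 mm; DoF = Df − Dn = 436.72 − 265.19 ≈ 171.53 mm.
Setup B: H = 12²/(2.8×0.004) + 12 ≈ 12869.1 mm; DoF = Df − Dn = 3908.3 − 2434.3 ≈ 1474.0 mm.
Ratio = 1474.0 / 171.53 ≈ 8.59.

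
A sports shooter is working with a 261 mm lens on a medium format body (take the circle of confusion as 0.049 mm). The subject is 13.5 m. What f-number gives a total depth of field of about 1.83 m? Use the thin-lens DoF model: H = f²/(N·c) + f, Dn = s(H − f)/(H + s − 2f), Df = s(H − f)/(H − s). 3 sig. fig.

Write h = H − f = f²/(N·c). The thin-lens limits are Dn = s·h/(h + (s−f)) and Df = s·h/(h − (s−f)), so DoF = Df − Dn = 2·s·(s−f)·h / (h² − (s−f)²).
That is a quadratic in h: DoF·h² − 2·s·(s−f)·h − DoF·(s−f)² = 0 ⇒ h = (s−f)·(s + √(s² + DoF²)) / DoF = 13239 × (13500 + √(13500² + 1830²)) / 1830 = 13239 × (13500 + 13623.5) / 1830 ≈ 196223 mm.
Then N = f²/(c·h) = 261² / (0.049 × 196223) = 68121 / 9614.9 ≈ 7.08.

f/7.08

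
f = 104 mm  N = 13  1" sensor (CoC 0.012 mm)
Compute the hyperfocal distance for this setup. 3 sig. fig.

Hyperfocal distance H = f²/(N·c) + f = 104²/(13 × 0.012) + 104 = 10816/0.156 + 104 ≈ 69437.3 mm ≈ 69.4 m.

69.4 m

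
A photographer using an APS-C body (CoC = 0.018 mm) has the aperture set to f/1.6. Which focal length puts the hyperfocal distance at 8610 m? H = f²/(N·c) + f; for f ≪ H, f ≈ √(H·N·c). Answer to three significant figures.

498 mm

From H = f²/(N·c) + f, with f ≪ H: f ≈ √(H·N·c) = √(8610000 × 1.6 × 0.018) = √247968 ≈ 498.0 mm.
The +f correction barely moves this — solving exactly, f² + N·c·f − N·c·H = 0 ⇒ f = (−N·c + √((N·c)² + 4·N·c·H))/2 = (−0.0288 + √991872)/2 ≈ 497.95 mm, so f ≈ 498 mm.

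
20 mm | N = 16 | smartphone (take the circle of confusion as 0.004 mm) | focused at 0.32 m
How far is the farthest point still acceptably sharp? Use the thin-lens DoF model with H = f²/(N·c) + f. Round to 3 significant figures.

336 mm

Hyperfocal distance H = f²/(N·c) + f = 20²/(16 × 0.004) + 20 = 400/0.064 + 20 ≈ 6270.0 mm ≈ 6.270 m.
Far limit Df = s·(H − f)/(H − s) = 320 × (6270.0 − 20) / (6270.0 − 320) = 320 × 6250.0 / 5950.0 ≈ 336.13 mm.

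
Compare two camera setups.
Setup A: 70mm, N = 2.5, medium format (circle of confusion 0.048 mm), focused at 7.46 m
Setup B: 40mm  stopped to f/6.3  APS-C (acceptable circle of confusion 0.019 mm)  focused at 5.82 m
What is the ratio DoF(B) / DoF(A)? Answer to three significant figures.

Setup A: H = 70²/(2.5×0.048) + 70 ≈ 40903.3 mm; DoF = Df − Dn = 9108.4 − 6316.8 ≈ 2791.6 mm.
Setup B: H = 40²/(6.3×0.019) + 40 ≈ 13406.8 mm; DoF = Df − Dn = 10254.0 − 4063.1 ≈ 6190.9 mm.
Ratio = 6190.9 / 2791.6 ≈ 2.22.

2.22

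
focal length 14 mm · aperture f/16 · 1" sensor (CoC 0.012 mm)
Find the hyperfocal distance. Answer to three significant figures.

Hyperfocal distance H = f²/(N·c) + f = 14²/(16 × 0.012) + 14 = 196/0.192 + 14 ≈ 1034.8 mm ≈ 1.03 m.

1.03 m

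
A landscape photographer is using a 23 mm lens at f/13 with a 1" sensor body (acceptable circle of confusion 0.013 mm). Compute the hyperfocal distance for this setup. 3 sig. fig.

Hyperfocal distance H = f²/(N·c) + f = 23²/(13 × 0.013) + 23 = 529/0.169 + 23 ≈ 3153.2 mm ≈ 3.15 m.

3.15 m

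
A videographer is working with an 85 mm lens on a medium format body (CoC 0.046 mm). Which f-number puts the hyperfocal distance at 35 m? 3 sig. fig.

Rearrange H = f²/(N·c) + f for N: N = f² / ((H − f)·c).
N = 85² / ((35000 − 85) × 0.046) = 7225 / 1606 ≈ 4.50.

f/4.50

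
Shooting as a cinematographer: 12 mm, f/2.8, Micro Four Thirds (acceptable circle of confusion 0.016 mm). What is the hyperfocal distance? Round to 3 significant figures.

Hyperfocal distance H = f²/(N·c) + f = 12²/(2.8 × 0.016) + 12 = 144/0.0448 + 12 ≈ 3226.3 mm ≈ 3.23 m.

3.23 m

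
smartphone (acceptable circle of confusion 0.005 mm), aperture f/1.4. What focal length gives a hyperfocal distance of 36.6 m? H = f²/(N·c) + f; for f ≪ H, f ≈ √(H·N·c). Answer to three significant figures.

From H = f²/(N·c) + f, with f ≪ H: f ≈ √(H·N·c) = √(36600 × 1.4 × 0.005) = √256.20 ≈ 16.01 mm.
The +f correction barely moves this — solving exactly, f² + N·c·f − N·c·H = 0 ⇒ f = (−N·c + √((N·c)² + 4·N·c·H))/2 = (−0.007 + √1024.8)/2 ≈ 16.003 mm, so f ≈ 16.0 mm.

16.0 mm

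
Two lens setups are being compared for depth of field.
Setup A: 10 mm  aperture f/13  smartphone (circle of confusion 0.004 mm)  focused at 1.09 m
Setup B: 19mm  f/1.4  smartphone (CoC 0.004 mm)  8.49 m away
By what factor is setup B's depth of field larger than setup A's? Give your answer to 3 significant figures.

1.27

Setup A: H = 10²/(13×0.004) + 10 ≈ 1933.1 mm; DoF = Df − Dn = 2486.3 − 698.0 ≈ 1788.3 mm.
Setup B: H = 19²/(1.4×0.004) + 19 ≈ 64483.3 mm; DoF = Df − Dn = 9774.4 − 7503.9 ≈ 2270.5 mm.
Ratio = 2270.5 / 1788.3 ≈ 1.27.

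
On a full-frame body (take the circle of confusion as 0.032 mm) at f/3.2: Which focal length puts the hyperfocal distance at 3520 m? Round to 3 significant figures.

600 mm

From H = f²/(N·c) + f, with f ≪ H: f ≈ √(H·N·c) = √(3520000 × 3.2 × 0.032) = √360448 ≈ 600.4 mm.
The +f correction barely moves this — solving exactly, f² + N·c·f − N·c·H = 0 ⇒ f = (−N·c + √((N·c)² + 4·N·c·H))/2 = (−0.1024 + √1441792)/2 ≈ 600.32 mm, so f ≈ 600 mm.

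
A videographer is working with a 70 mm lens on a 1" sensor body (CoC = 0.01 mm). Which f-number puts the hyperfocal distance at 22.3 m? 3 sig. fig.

f/22

Rearrange H = f²/(N·c) + f for N: N = f² / ((H − f)·c).
N = 70² / ((22300 − 70) × 0.01) = 4900 / 222.3 ≈ 22.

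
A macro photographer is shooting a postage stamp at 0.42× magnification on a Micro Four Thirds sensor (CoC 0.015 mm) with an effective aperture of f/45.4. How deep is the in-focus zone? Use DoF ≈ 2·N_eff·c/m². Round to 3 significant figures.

7.72 mm

At magnification m, DoF ≈ 2·N_eff·c/m² = 2 × 45.4 × 0.015 / 0.42² = 1.362 / 0.1764 ≈ 7.72 mm.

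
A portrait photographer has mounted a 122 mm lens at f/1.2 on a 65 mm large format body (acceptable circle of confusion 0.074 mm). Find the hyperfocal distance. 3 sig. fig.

168 m

Hyperfocal distance H = f²/(N·c) + f = 122²/(1.2 × 0.074) + 122 = 14884/0.0888 + 122 ≈ 167734.6 mm ≈ 168 m.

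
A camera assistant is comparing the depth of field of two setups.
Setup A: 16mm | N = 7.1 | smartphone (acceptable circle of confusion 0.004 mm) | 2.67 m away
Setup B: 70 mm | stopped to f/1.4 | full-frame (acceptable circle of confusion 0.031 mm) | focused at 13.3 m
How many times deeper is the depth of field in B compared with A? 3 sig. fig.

Setup A: H = 16²/(7.1×0.004) + 16 ≈ 9030.1 mm; DoF = Df − Dn = 3784.2 − 2062.7 ≈ 1721.5 mm.
Setup B: H = 70²/(1.4×0.031) + 70 ≈ 112973.2 mm; DoF = Df − Dn = 15065.4 − 11905.0 ≈ 3160.4 mm.
Ratio = 3160.4 / 1721.5 ≈ 1.84.

1.84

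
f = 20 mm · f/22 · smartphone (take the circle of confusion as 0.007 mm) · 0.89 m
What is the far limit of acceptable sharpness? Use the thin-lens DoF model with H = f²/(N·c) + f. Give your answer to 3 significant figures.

Hyperfocal distance H = f²/(N·c) + f = 20²/(22 × 0.007) + 20 = 400/0.154 + 20 ≈ 2617.4 mm ≈ 2.617 m.
Far limit Df = s·(H − f)/(H − s) = 890 × (2617.4 − 20) / (2617.4 − 890) = 890 × 2597.4 / 1727.4 ≈ 1338.2 mm ≈ 1.34 m.

1.34 m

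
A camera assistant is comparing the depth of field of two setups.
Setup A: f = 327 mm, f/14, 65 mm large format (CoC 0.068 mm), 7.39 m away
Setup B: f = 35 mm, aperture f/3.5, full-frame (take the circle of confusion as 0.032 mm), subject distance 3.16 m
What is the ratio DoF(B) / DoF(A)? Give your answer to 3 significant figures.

Setup A: H = 327²/(14×0.068) + 327 ≈ 112647.4 mm; DoF = Df − Dn = 7885.89 − 6952.79 ≈ 933.10 mm.
Setup B: H = 35²/(3.5×0.032) + 35 ≈ 10972.5 mm; DoF = Df − Dn = 4424.0 − 2457.8 ≈ 1966.2 mm.
Ratio = 1966.2 / 933.10 ≈ 2.11.

2.11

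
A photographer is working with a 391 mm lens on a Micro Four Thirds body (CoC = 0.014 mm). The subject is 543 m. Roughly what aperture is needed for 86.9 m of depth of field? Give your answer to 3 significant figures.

Write h = H − f = f²/(N·c). The thin-lens limits are Dn = s·h/(h + (s−f)) and Df = s·h/(h − (s−f)), so DoF = Df − Dn = 2·s·(s−f)·h / (h² − (s−f)²).
That is a quadratic in h: DoF·h² − 2·s·(s−f)·h − DoF·(s−f)² = 0 ⇒ h = (s−f)·(s + √(s² + DoF²)) / DoF = 542609 × (543000 + √(543000² + 86900²)) / 86900 = 542609 × (543000 + 549910) / 86900 ≈ 6824196 mm.
Then N = f²/(c·h) = 391² / (0.014 × 6824196) = 152881 / 95539 ≈ 1.60.

f/1.60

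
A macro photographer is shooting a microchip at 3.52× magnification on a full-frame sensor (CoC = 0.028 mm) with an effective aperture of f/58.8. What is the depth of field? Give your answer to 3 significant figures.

At magnification m, DoF ≈ 2·N_eff·c/m² = 2 × 58.8 × 0.028 / 3.52² = 3.293 / 12.39 ≈ 0.266 mm.

0.266 mm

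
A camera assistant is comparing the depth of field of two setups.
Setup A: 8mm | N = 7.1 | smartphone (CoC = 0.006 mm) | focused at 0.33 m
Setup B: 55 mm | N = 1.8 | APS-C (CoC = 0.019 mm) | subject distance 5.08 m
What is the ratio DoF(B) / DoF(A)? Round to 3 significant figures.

Setup A: H = 8²/(7.1×0.006) + 8 ≈ 1510.3 mm; DoF = Df − Dn = 420.02 − 271.75 ≈ 148.27 mm.
Setup B: H = 55²/(1.8×0.019) + 55 ≈ 88505.3 mm; DoF = Df − Dn = 5385.99 − 4806.91 ≈ 579.08 mm.
Ratio = 579.08 / 148.27 ≈ 3.91.

3.91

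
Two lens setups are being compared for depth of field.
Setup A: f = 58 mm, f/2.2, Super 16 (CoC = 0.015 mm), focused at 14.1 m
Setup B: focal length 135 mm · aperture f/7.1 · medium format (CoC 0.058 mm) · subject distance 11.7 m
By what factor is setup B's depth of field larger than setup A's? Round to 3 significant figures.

1.66

Setup A: H = 58²/(2.2×0.015) + 58 ≈ 101997.4 mm; DoF = Df − Dn = 16352.5 − 12392.9 ≈ 3959.6 mm.
Setup B: H = 135²/(7.1×0.058) + 135 ≈ 44391.9 mm; DoF = Df − Dn = 15839.0 − 9276.0 ≈ 6563.0 mm.
Ratio = 6563.0 / 3959.6 ≈ 1.66.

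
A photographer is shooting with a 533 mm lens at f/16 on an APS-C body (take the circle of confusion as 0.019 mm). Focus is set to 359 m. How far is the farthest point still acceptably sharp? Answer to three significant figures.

582 m

Hyperfocal distance H = f²/(N·c) + f = 533²/(16 × 0.019) + 533 = 284089/0.304 + 533 ≈ 935036.3 mm ≈ 935.0 m.
Far limit Df = s·(H − f)/(H − s) = 359000 × (935036.3 − 533) / (935036.3 − 359000) = 359000 × 934503.3 / 576036.3 ≈ 582405 mm ≈ 582 m.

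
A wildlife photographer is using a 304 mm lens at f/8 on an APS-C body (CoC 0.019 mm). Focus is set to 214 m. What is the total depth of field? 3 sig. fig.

Hyperfocal distance H = f²/(N·c) + f = 304²/(8 × 0.019) + 304 = 92416/0.152 + 304 ≈ 608304.0 mm ≈ 608.3 m.
Near limit Dn = s·(H − f)/(H + s − 2f) = 214000 × (608304.0 − 304) / (608304.0 + 214000 − 2 × 304) = 214000 × 608000.0 / 821696.0 ≈ 158346 mm.
Far limit Df = s·(H − f)/(H − s) = 214000 × (608304.0 − 304) / (608304.0 − 214000) = 214000 × 608000.0 / 394304.0 ≈ 329979 mm.
Depth of field = Df − Dn = 329979 − 158346 ≈ 171633 mm ≈ 172 m.

172 m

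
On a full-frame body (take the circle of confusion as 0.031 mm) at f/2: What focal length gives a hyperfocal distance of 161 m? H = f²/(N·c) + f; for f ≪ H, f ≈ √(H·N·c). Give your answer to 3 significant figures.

99.9 mm

From H = f²/(N·c) + f, with f ≪ H: f ≈ √(H·N·c) = √(161000 × 2 × 0.031) = √9982.0 ≈ 99.91 mm.
The +f correction barely moves this — solving exactly, f² + N·c·f − N·c·H = 0 ⇒ f = (−N·c + √((N·c)² + 4·N·c·H))/2 = (−0.062 + √39928)/2 ≈ 99.879 mm, so f ≈ 99.9 mm.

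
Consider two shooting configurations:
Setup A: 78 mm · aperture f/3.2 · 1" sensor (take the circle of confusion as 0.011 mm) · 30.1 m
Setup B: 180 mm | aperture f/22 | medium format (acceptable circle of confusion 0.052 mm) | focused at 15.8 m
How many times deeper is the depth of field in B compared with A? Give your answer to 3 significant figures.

2.32

Setup A: H = 78²/(3.2×0.011) + 78 ≈ 172918.9 mm; DoF = Df − Dn = 36427 − 25645 ≈ 10782 mm.
Setup B: H = 180²/(22×0.052) + 180 ≈ 28501.7 mm; DoF = Df − Dn = 35230 − 10184 ≈ 25046 mm.
Ratio = 25046 / 10782 ≈ 2.32.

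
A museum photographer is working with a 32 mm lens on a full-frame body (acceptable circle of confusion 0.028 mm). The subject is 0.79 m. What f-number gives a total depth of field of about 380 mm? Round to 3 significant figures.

Write h = H − f = f²/(N·c). The thin-lens limits are Dn = s·h/(h + (s−f)) and Df = s·h/(h − (s−f)), so DoF = Df − Dn = 2·s·(s−f)·h / (h² − (s−f)²).
That is a quadratic in h: DoF·h² − 2·s·(s−f)·h − DoF·(s−f)² = 0 ⇒ h = (s−f)·(s + √(s² + DoF²)) / DoF = 758 × (790 + √(790² + 380²)) / 380 = 758 × (790 + 876.641) / 380 ≈ 3324.5 mm.
Then N = f²/(c·h) = 32² / (0.028 × 3324.5) = 1024 / 93.086 ≈ 11.

f/11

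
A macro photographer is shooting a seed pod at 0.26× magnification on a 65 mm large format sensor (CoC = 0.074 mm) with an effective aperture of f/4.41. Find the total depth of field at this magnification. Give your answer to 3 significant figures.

At magnification m, DoF ≈ 2·N_eff·c/m² = 2 × 4.41 × 0.074 / 0.26² = 0.6527 / 0.0676 ≈ 9.66 mm.

9.66 mm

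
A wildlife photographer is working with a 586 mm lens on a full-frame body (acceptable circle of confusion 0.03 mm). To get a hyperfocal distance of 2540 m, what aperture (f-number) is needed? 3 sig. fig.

Rearrange H = f²/(N·c) + f for N: N = f² / ((H − f)·c).
N = 586² / ((2540000 − 586) × 0.03) = 343396 / 76182 ≈ 4.51.

f/4.51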